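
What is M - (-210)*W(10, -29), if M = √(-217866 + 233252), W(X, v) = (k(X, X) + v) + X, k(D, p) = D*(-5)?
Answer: -14490 + 7*√314 ≈ -14366.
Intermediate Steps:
k(D, p) = -5*D
W(X, v) = v - 4*X (W(X, v) = (-5*X + v) + X = (v - 5*X) + X = v - 4*X)
M = 7*√314 (M = √15386 = 7*√314 ≈ 124.04)
M - (-210)*W(10, -29) = 7*√314 - (-210)*(-29 - 4*10) = 7*√314 - (-210)*(-29 - 40) = 7*√314 - (-210)*(-69) = 7*√314 - 1*14490 = 7*√314 - 14490 = -14490 + 7*√314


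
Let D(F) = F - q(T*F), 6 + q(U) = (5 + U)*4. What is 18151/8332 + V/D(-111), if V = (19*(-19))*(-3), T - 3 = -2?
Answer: 14813725/2657908 ≈ 5.5735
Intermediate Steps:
T = 1 (T = 3 - 2 = 1)
q(U) = 14 + 4*U (q(U) = -6 + (5 + U)*4 = -6 + (20 + 4*U) = 14 + 4*U)
V = 1083 (V = -361*(-3) = 1083)
D(F) = -14 - 3*F (D(F) = F - (14 + 4*(1*F)) = F - (14 + 4*F) = F + (-14 - 4*F) = -14 - 3*F)
18151/8332 + V/D(-111) = 18151/8332 + 1083/(-14 - 3*(-111)) = 18151*(1/8332) + 1083/(-14 + 333) = 18151/8332 + 1083/319 = 14813725/2657908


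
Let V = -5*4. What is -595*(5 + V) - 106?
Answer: 8819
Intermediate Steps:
V = -20
-595*(5 + V) - 106 = -595*(5 - 20) - 106 = -595*(-15) - 106 = -85*(-105) - 106 = 8925 - 106 = 8819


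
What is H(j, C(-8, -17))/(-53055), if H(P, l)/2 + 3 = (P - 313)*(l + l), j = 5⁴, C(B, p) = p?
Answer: ⅖ ≈ 0.40000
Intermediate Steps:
j = 625
H(P, l) = -6 + 4*l*(-313 + P) (H(P, l) = -6 + 2*((P - 313)*(l + l)) = -6 + 2*((-313 + P)*(2*l)) = -6 + 2*(2*l*(-313 + P)) = -6 + 4*l*(-313 + P))
H(j, C(-8, -17))/(-53055) = (-6 - 1252*(-17) + 4*625*(-17))/(-53055) = (-6 + 21284 - 42500)*(-1/53055) = -21222*(-1/53055) = ⅖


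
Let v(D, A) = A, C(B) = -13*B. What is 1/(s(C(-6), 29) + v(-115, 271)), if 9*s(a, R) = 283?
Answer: 9/2722 ≈ 0.0033064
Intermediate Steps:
s(a, R) = 283/9 (s(a, R) = (⅑)*283 = 283/9)
1/(s(C(-6), 29) + v(-115, 271)) = 1/(283/9 + 271) = 1/(2722/9) = 9/2722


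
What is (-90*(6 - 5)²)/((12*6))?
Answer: -5/4 ≈ -1.2500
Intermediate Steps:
(-90*(6 - 5)²)/((12*6)) = -90*1²/72 = -90*1*(1/72) = -90*1/72 = -5/4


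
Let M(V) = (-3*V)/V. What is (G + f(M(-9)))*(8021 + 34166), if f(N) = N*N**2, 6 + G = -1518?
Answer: -65432037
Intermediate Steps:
M(V) = -3
G = -1524 (G = -6 - 1518 = -1524)
f(N) = N**3
(G + f(M(-9)))*(8021 + 34166) = (-1524 + (-3)**3)*(8021 + 34166) = (-1524 - 27)*42187 = -1551*42187 = -65432037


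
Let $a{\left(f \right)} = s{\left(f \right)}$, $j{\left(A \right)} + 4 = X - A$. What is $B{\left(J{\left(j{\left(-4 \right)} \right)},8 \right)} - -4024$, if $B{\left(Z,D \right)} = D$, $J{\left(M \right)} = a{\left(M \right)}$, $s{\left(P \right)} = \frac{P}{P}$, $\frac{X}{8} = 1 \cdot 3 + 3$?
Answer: $4032$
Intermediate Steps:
$X = 48$ ($X = 8 \left(1 \cdot 3 + 3\right) = 8 \left(3 + 3\right) = 8 \cdot 6 = 48$)
$j{\left(A \right)} = 44 - A$ ($j{\left(A \right)} = -4 - \left(-48 + A\right) = 44 - A$)
$s{\left(P \right)} = 1$
$a{\left(f \right)} = 1$
$J{\left(M \right)} = 1$
$B{\left(J{\left(j{\left(-4 \right)} \right)},8 \right)} - -4024 = 8 - -4024 = 8 + 4024 = 4032$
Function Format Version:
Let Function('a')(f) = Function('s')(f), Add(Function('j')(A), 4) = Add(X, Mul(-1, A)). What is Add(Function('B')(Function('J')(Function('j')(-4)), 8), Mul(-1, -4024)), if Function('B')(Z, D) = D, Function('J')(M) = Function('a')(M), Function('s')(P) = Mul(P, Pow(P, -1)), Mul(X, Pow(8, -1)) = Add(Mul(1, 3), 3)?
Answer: 4032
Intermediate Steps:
X = 48 (X = Mul(8, Add(Mul(1, 3), 3)) = Mul(8, Add(3, 3)) = Mul(8, 6) = 48)
Function('j')(A) = Add(44, Mul(-1, A)) (Function('j')(A) = Add(-4, Add(48, Mul(-1, A))) = Add(44, Mul(-1, A)))
Function('s')(P) = 1
Function('a')(f) = 1
Function('J')(M) = 1
Add(Function('B')(Function('J')(Function('j')(-4)), 8), Mul(-1, -4024)) = Add(8, Mul(-1, -4024)) = Add(8, 4024) = 4032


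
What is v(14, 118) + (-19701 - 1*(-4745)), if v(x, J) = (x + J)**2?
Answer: 2468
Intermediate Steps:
v(x, J) = (J + x)**2
v(14, 118) + (-19701 - 1*(-4745)) = (118 + 14)**2 + (-19701 - 1*(-4745)) = 132**2 + (-19701 + 4745) = 17424 - 14956 = 2468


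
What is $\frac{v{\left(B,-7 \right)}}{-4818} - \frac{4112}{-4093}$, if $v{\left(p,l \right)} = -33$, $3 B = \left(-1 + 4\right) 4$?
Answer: $\frac{604445}{597578} \approx 1.0115$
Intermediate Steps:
$B = 4$ ($B = \frac{\left(-1 + 4\right) 4}{3} = \frac{3 \cdot 4}{3} = \frac{1}{3} \cdot 12 = 4$)
$\frac{v{\left(B,-7 \right)}}{-4818} - \frac{4112}{-4093} = - \frac{33}{-4818} - \frac{4112}{-4093} = \left(-33\right) \left(- \frac{1}{4818}\right) - - \frac{4112}{4093} = \frac{1}{146} + \frac{4112}{4093} = \frac{604445}{597578}$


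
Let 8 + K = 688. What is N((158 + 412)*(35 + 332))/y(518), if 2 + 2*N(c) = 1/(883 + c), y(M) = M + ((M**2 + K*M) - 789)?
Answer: -420145/260613622778 ≈ -1.6121e-6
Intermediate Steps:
K = 680 (K = -8 + 688 = 680)
y(M) = -789 + M**2 + 681*M (y(M) = M + ((M**2 + 680*M) - 789) = M + (-789 + M**2 + 680*M) = -789 + M**2 + 681*M)
N(c) = -1 + 1/(2*(883 + c))
N((158 + 412)*(35 + 332))/y(518) = ((-1765/2 - (158 + 412)*(35 + 332))/(883 + (158 + 412)*(35 + 332)))/(-789 + 518**2 + 681*518) = ((-1765/2 - 570*367)/(883 + 570*367))/(-789 + 268324 + 352758) = ((-1765/2 - 1*209190)/(883 + 209190))/620293 = ((-1765/2 - 209190)/210073)*(1/620293) = ((1/210073)*(-420145/2))*(1/620293) = -420145/420146*1/620293 = -420145/260613622778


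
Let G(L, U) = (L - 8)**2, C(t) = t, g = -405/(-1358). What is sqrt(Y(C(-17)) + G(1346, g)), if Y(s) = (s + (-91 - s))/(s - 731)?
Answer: sqrt(250412186761)/374 ≈ 1338.0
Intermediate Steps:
g = 405/1358 (g = -405*(-1/1358) = 405/1358 ≈ 0.29823)
Y(s) = -91/(-731 + s)
G(L, U) = (-8 + L)**2
sqrt(Y(C(-17)) + G(1346, g)) = sqrt(-91/(-731 - 17) + (-8 + 1346)**2) = sqrt(-91/(-748) + 1338**2) = sqrt(-91*(-1/748) + 1790244) = sqrt(91/748 + 1790244) = sqrt(1339102603/748) = sqrt(250412186761)/374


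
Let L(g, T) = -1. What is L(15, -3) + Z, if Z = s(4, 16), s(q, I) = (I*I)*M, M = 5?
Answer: 1279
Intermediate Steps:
s(q, I) = 5*I² (s(q, I) = (I*I)*5 = I²*5 = 5*I²)
Z = 1280 (Z = 5*16² = 5*256 = 1280)
L(15, -3) + Z = -1 + 1280 = 1279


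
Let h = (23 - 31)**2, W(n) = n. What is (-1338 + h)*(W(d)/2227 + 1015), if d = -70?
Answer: -2879666790/2227 ≈ -1.2931e+6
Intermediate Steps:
h = 64 (h = (-8)**2 = 64)
(-1338 + h)*(W(d)/2227 + 1015) = (-1338 + 64)*(-70/2227 + 1015) = -1274*(-70*1/2227 + 1015) = -1274*(-70/2227 + 1015) = -1274*2260335/2227 = -2879666790/2227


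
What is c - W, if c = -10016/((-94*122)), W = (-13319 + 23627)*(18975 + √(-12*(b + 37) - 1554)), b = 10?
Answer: -560768855596/2867 - 10308*I*√2118 ≈ -1.9559e+8 - 4.7439e+5*I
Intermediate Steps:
W = 195594300 + 10308*I*√2118 (W = (-13319 + 23627)*(18975 + √(-12*(10 + 37) - 1554)) = 10308*(18975 + √(-12*47 - 1554)) = 10308*(18975 + √(-564 - 1554)) = 10308*(18975 + √(-2118)) = 10308*(18975 + I*√2118) = 195594300 + 10308*I*√2118 ≈ 1.9559e+8 + 4.7439e+5*I)
c = 2504/2867 (c = -10016/(-11468) = -10016*(-1/11468) = 2504/2867 ≈ 0.87339)
c - W = 2504/2867 - (195594300 + 10308*I*√2118) = 2504/2867 + (-195594300 - 10308*I*√2118) = -560768855596/2867 - 10308*I*√2118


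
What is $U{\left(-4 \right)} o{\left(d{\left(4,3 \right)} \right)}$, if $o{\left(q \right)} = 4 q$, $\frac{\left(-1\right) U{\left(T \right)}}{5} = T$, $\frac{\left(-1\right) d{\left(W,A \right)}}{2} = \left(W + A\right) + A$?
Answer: $-1600$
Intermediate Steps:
$d{\left(W,A \right)} = - 4 A - 2 W$ ($d{\left(W,A \right)} = - 2 \left(\left(W + A\right) + A\right) = - 2 \left(\left(A + W\right) + A\right) = - 2 \left(W + 2 A\right) = - 4 A - 2 W$)
$U{\left(T \right)} = - 5 T$
$U{\left(-4 \right)} o{\left(d{\left(4,3 \right)} \right)} = \left(-5\right) \left(-4\right) 4 \left(\left(-4\right) 3 - 8\right) = 20 \cdot 4 \left(-12 - 8\right) = 20 \cdot 4 \left(-20\right) = 20 \left(-80\right) = -1600$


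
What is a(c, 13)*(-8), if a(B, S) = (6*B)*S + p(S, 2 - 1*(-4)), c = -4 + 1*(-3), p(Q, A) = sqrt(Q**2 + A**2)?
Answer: 4368 - 8*sqrt(205) ≈ 4253.5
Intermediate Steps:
p(Q, A) = sqrt(A**2 + Q**2)
c = -7 (c = -4 - 3 = -7)
a(B, S) = sqrt(36 + S**2) + 6*B*S (a(B, S) = (6*B)*S + sqrt((2 - 1*(-4))**2 + S**2) = 6*B*S + sqrt((2 + 4)**2 + S**2) = 6*B*S + sqrt(6**2 + S**2) = 6*B*S + sqrt(36 + S**2) = sqrt(36 + S**2) + 6*B*S)
a(c, 13)*(-8) = (sqrt(36 + 13**2) + 6*(-7)*13)*(-8) = (sqrt(36 + 169) - 546)*(-8) = (sqrt(205) - 546)*(-8) = (-546 + sqrt(205))*(-8) = 4368 - 8*sqrt(205)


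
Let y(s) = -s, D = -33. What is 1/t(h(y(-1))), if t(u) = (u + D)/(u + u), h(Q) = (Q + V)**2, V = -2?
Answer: -1/16 ≈ -0.062500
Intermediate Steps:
h(Q) = (-2 + Q)**2 (h(Q) = (Q - 2)**2 = (-2 + Q)**2)
t(u) = (-33 + u)/(2*u) (t(u) = (u - 33)/(u + u) = (-33 + u)/((2*u)) = (-33 + u)*(1/(2*u)) = (-33 + u)/(2*u))
1/t(h(y(-1))) = 1/((-33 + (-2 - 1*(-1))**2)/(2*((-2 - 1*(-1))**2))) = 1/((-33 + (-2 + 1)**2)/(2*((-2 + 1)**2))) = 1/((-33 + (-1)**2)/(2*((-1)**2))) = 1/((1/2)*(-33 + 1)/1) = 1/((1/2)*1*(-32)) = 1/(-16) = -1/16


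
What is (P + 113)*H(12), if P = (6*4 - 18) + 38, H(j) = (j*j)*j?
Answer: 271296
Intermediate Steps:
H(j) = j**3 (H(j) = j**2*j = j**3)
P = 44 (P = (24 - 18) + 38 = 6 + 38 = 44)
(P + 113)*H(12) = (44 + 113)*12**3 = 157*1728 = 271296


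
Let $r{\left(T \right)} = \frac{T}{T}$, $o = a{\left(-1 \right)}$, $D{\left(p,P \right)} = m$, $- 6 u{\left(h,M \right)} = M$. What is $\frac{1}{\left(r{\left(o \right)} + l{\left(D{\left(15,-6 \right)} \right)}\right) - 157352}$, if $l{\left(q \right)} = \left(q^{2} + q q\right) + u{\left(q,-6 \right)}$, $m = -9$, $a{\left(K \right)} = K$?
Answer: $- \frac{1}{157188} \approx -6.3618 \cdot 10^{-6}$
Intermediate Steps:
$u{\left(h,M \right)} = - \frac{M}{6}$
$D{\left(p,P \right)} = -9$
$l{\left(q \right)} = 1 + 2 q^{2}$ ($l{\left(q \right)} = \left(q^{2} + q q\right) - -1 = \left(q^{2} + q^{2}\right) + 1 = 2 q^{2} + 1 = 1 + 2 q^{2}$)
$o = -1$
$r{\left(T \right)} = 1$
$\frac{1}{\left(r{\left(o \right)} + l{\left(D{\left(15,-6 \right)} \right)}\right) - 157352} = \frac{1}{\left(1 + \left(1 + 2 \left(-9\right)^{2}\right)\right) - 157352} = \frac{1}{\left(1 + \left(1 + 2 \cdot 81\right)\right) - 157352} = \frac{1}{\left(1 + \left(1 + 162\right)\right) - 157352} = \frac{1}{\left(1 + 163\right) - 157352} = \frac{1}{164 - 157352} = \frac{1}{-157188} = - \frac{1}{157188}$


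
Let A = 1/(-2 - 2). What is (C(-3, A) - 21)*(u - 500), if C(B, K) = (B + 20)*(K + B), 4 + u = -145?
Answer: 197945/4 ≈ 49486.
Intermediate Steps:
u = -149 (u = -4 - 145 = -149)
A = -¼ (A = 1/(-4) = -¼ ≈ -0.25000)
C(B, K) = (20 + B)*(B + K)
(C(-3, A) - 21)*(u - 500) = (((-3)² + 20*(-3) + 20*(-¼) - 3*(-¼)) - 21)*(-149 - 500) = ((9 - 60 - 5 + ¾) - 21)*(-649) = (-221/4 - 21)*(-649) = -305/4*(-649) = 197945/4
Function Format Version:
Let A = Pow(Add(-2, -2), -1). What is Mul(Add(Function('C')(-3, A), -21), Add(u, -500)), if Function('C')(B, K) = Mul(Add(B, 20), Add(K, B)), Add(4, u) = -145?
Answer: Rational(197945, 4) ≈ 49486.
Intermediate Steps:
u = -149 (u = Add(-4, -145) = -149)
A = Rational(-1, 4) (A = Pow(-4, -1) = Rational(-1, 4) ≈ -0.25000)
Function('C')(B, K) = Mul(Add(20, B), Add(B, K))
Mul(Add(Function('C')(-3, A), -21), Add(u, -500)) = Mul(Add(Add(Pow(-3, 2), Mul(20, -3), Mul(20, Rational(-1, 4)), Mul(-3, Rational(-1, 4))), -21), Add(-149, -500)) = Mul(Add(Add(9, -60, -5, Rational(3, 4)), -21), -649) = Mul(Add(Rational(-221, 4), -21), -649) = Mul(Rational(-305, 4), -649) = Rational(197945, 4)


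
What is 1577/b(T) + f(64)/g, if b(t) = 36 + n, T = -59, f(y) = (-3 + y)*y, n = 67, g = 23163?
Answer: 36930163/2385789 ≈ 15.479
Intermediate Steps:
f(y) = y*(-3 + y)
b(t) = 103 (b(t) = 36 + 67 = 103)
1577/b(T) + f(64)/g = 1577/103 + (64*(-3 + 64))/23163 = 1577*(1/103) + (64*61)*(1/23163) = 1577/103 + 3904*(1/23163) = 1577/103 + 3904/23163 = 36930163/2385789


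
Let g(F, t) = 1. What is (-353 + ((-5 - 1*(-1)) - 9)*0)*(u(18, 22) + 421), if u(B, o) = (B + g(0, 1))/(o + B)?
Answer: -5951227/40 ≈ -1.4878e+5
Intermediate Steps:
u(B, o) = (1 + B)/(B + o) (u(B, o) = (B + 1)/(o + B) = (1 + B)/(B + o))
(-353 + ((-5 - 1*(-1)) - 9)*0)*(u(18, 22) + 421) = (-353 + ((-5 - 1*(-1)) - 9)*0)*((1 + 18)/(18 + 22) + 421) = (-353 + ((-5 + 1) - 9)*0)*(19/40 + 421) = (-353 + (-4 - 9)*0)*((1/40)*19 + 421) = (-353 - 13*0)*(19/40 + 421) = (-353 + 0)*(16859/40) = -353*16859/40 = -5951227/40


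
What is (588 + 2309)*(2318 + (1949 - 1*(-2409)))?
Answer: 19340372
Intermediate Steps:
(588 + 2309)*(2318 + (1949 - 1*(-2409))) = 2897*(2318 + (1949 + 2409)) = 2897*(2318 + 4358) = 2897*6676 = 19340372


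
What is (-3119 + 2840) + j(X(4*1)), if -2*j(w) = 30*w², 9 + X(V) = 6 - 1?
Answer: -519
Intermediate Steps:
X(V) = -4 (X(V) = -9 + (6 - 1) = -9 + 5 = -4)
j(w) = -15*w²
(-3119 + 2840) + j(X(4*1)) = (-3119 + 2840) - 15*(-4)² = -279 - 15*16 = -279 - 240 = -519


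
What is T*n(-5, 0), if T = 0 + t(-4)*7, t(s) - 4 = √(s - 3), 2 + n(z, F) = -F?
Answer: -56 - 14*I*√7 ≈ -56.0 - 37.041*I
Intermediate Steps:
n(z, F) = -2 - F
t(s) = 4 + √(-3 + s) (t(s) = 4 + √(s - 3) = 4 + √(-3 + s))
T = 28 + 7*I*√7 (T = 0 + (4 + √(-3 - 4))*7 = 0 + (4 + √(-7))*7 = 0 + (4 + I*√7)*7 = 0 + (28 + 7*I*√7) = 28 + 7*I*√7 ≈ 28.0 + 18.52*I)
T*n(-5, 0) = (28 + 7*I*√7)*(-2 - 1*0) = (28 + 7*I*√7)*(-2 + 0) = (28 + 7*I*√7)*(-2) = -56 - 14*I*√7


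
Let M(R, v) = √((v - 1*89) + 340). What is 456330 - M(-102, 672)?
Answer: 456330 - √923 ≈ 4.5630e+5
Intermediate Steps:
M(R, v) = √(251 + v) (M(R, v) = √((v - 89) + 340) = √((-89 + v) + 340) = √(251 + v))
456330 - M(-102, 672) = 456330 - √(251 + 672) = 456330 - √923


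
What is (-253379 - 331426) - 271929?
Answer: -856734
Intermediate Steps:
(-253379 - 331426) - 271929 = -584805 - 271929 = -856734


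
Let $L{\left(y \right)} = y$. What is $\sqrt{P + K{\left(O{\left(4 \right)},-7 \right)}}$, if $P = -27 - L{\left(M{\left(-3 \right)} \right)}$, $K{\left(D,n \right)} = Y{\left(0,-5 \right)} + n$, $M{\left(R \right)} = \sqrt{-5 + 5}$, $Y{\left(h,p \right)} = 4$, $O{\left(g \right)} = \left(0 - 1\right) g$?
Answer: $i \sqrt{30} \approx 5.4772 i$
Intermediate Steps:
$O{\left(g \right)} = - g$
$M{\left(R \right)} = 0$ ($M{\left(R \right)} = \sqrt{0} = 0$)
$K{\left(D,n \right)} = 4 + n$
$P = -27$ ($P = -27 - 0 = -27 + 0 = -27$)
$\sqrt{P + K{\left(O{\left(4 \right)},-7 \right)}} = \sqrt{-27 + \left(4 - 7\right)} = \sqrt{-27 - 3} = \sqrt{-30} = i \sqrt{30}$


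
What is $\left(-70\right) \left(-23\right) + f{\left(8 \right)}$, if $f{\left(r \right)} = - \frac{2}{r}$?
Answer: $\frac{6439}{4} \approx 1609.8$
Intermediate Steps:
$\left(-70\right) \left(-23\right) + f{\left(8 \right)} = \left(-70\right) \left(-23\right) - \frac{2}{8} = 1610 - \frac{1}{4} = \frac{6439}{4}$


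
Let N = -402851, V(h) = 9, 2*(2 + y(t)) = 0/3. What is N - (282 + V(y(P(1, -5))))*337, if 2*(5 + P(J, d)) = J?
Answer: -500918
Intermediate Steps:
P(J, d) = -5 + J/2
y(t) = -2 (y(t) = -2 + (0/3)/2 = -2 + (0*(⅓))/2 = -2 + (½)*0 = -2 + 0 = -2)
N - (282 + V(y(P(1, -5))))*337 = -402851 - (282 + 9)*337 = -402851 - 291*337 = -402851 - 1*98067 = -402851 - 98067 = -500918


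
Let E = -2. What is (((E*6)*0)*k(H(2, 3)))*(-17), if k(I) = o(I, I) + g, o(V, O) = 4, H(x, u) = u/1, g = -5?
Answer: 0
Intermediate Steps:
H(x, u) = u (H(x, u) = u*1 = u)
k(I) = -1 (k(I) = 4 - 5 = -1)
(((E*6)*0)*k(H(2, 3)))*(-17) = ((-2*6*0)*(-1))*(-17) = (-12*0*(-1))*(-17) = (0*(-1))*(-17) = 0*(-17) = 0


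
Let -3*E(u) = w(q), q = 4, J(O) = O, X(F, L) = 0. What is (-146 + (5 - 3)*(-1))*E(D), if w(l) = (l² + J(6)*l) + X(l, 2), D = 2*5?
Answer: 5920/3 ≈ 1973.3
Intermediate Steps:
D = 10
w(l) = l² + 6*l (w(l) = (l² + 6*l) + 0 = l² + 6*l)
E(u) = -40/3 (E(u) = -4*(6 + 4)/3 = -4*10/3 = -⅓*40 = -40/3)
(-146 + (5 - 3)*(-1))*E(D) = (-146 + (5 - 3)*(-1))*(-40/3) = (-146 + 2*(-1))*(-40/3) = (-146 - 2)*(-40/3) = -148*(-40/3) = 5920/3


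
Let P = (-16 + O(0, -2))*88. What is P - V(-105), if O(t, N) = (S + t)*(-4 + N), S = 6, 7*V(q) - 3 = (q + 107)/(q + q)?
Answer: -3363674/735 ≈ -4576.4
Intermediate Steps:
V(q) = 3/7 + (107 + q)/(14*q) (V(q) = 3/7 + ((q + 107)/(q + q))/7 = 3/7 + ((107 + q)/((2*q)))/7 = 3/7 + ((107 + q)*(1/(2*q)))/7 = 3/7 + ((107 + q)/(2*q))/7 = 3/7 + (107 + q)/(14*q))
O(t, N) = (-4 + N)*(6 + t) (O(t, N) = (6 + t)*(-4 + N) = (-4 + N)*(6 + t))
P = -4576 (P = (-16 + (-24 - 4*0 + 6*(-2) - 2*0))*88 = (-16 + (-24 + 0 - 12 + 0))*88 = (-16 - 36)*88 = -52*88 = -4576)
P - V(-105) = -4576 - (107 + 7*(-105))/(14*(-105)) = -4576 - (-1)*(107 - 735)/(14*105) = -4576 - (-1)*(-628)/(14*105) = -4576 - 1*314/735 = -4576 - 314/735 = -3363674/735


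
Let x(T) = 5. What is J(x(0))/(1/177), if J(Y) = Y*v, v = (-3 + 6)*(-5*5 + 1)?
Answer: -63720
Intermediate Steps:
v = -72 (v = 3*(-25 + 1) = 3*(-24) = -72)
J(Y) = -72*Y (J(Y) = Y*(-72) = -72*Y)
J(x(0))/(1/177) = (-72*5)/(1/177) = -360/1/177 = -360*177 = -63720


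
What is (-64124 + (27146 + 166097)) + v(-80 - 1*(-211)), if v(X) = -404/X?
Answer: 16914185/131 ≈ 1.2912e+5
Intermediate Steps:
(-64124 + (27146 + 166097)) + v(-80 - 1*(-211)) = (-64124 + (27146 + 166097)) - 404/(-80 - 1*(-211)) = (-64124 + 193243) - 404/(-80 + 211) = 129119 - 404/131 = 16914185/131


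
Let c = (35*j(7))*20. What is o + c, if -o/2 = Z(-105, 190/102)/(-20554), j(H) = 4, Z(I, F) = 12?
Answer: 28775612/10277 ≈ 2800.0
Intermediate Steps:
c = 2800 (c = (35*4)*20 = 140*20 = 2800)
o = 12/10277 (o = -24/(-20554) = -24*(-1)/20554 = -2*(-6/10277) = 12/10277 ≈ 0.0011677)
o + c = 12/10277 + 2800 = 28775612/10277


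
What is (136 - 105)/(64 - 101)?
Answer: -31/37 ≈ -0.83784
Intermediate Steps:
(136 - 105)/(64 - 101) = 31/(-37) = 31*(-1/37) = -31/37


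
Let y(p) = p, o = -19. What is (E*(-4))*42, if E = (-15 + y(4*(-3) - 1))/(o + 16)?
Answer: -1568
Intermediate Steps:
E = 28/3 (E = (-15 + (4*(-3) - 1))/(-19 + 16) = (-15 + (-12 - 1))/(-3) = (-15 - 13)*(-⅓) = -28*(-⅓) = 28/3 ≈ 9.3333)
(E*(-4))*42 = ((28/3)*(-4))*42 = -112/3*42 = -1568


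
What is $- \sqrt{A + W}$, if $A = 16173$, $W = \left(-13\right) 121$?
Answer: $- 10 \sqrt{146} \approx -120.83$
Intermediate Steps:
$W = -1573$
$- \sqrt{A + W} = - \sqrt{16173 - 1573} = - \sqrt{14600} = - 10 \sqrt{146}$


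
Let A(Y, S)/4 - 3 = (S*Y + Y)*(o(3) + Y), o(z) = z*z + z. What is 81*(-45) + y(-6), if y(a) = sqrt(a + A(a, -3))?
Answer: -3645 + 7*sqrt(6) ≈ -3627.9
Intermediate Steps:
o(z) = z + z**2 (o(z) = z**2 + z = z + z**2)
A(Y, S) = 12 + 4*(12 + Y)*(Y + S*Y) (A(Y, S) = 12 + 4*((S*Y + Y)*(3*(1 + 3) + Y)) = 12 + 4*((Y + S*Y)*(3*4 + Y)) = 12 + 4*((Y + S*Y)*(12 + Y)) = 12 + 4*((12 + Y)*(Y + S*Y)) = 12 + 4*(12 + Y)*(Y + S*Y))
y(a) = sqrt(12 - 95*a - 8*a**2) (y(a) = sqrt(a + (12 + 4*a**2 + 48*a + 4*(-3)*a**2 + 48*(-3)*a)) = sqrt(a + (12 + 4*a**2 + 48*a - 12*a**2 - 144*a)) = sqrt(a + (12 - 96*a - 8*a**2)) = sqrt(12 - 95*a - 8*a**2))
81*(-45) + y(-6) = 81*(-45) + sqrt(12 - 95*(-6) - 8*(-6)**2) = -3645 + sqrt(12 + 570 - 8*36) = -3645 + sqrt(12 + 570 - 288) = -3645 + sqrt(294) = -3645 + 7*sqrt(6)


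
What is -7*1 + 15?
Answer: 8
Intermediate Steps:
-7*1 + 15 = -7 + 15 = 8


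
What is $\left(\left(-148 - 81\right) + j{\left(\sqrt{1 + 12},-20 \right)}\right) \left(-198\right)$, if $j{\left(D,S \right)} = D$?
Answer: $45342 - 198 \sqrt{13} \approx 44628.0$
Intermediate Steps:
$\left(\left(-148 - 81\right) + j{\left(\sqrt{1 + 12},-20 \right)}\right) \left(-198\right) = \left(\left(-148 - 81\right) + \sqrt{1 + 12}\right) \left(-198\right) = \left(-229 + \sqrt{13}\right) \left(-198\right) = 45342 - 198 \sqrt{13}$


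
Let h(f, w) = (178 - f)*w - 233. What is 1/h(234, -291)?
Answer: 1/16063 ≈ 6.2255e-5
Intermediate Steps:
h(f, w) = -233 + w*(178 - f) (h(f, w) = w*(178 - f) - 233 = -233 + w*(178 - f))
1/h(234, -291) = 1/(-233 + 178*(-291) - 1*234*(-291)) = 1/(-233 - 51798 + 68094) = 1/16063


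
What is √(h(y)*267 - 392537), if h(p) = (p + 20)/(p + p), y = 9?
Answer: I*√14115846/6 ≈ 626.18*I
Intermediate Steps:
h(p) = (20 + p)/(2*p) (h(p) = (20 + p)/((2*p)) = (20 + p)*(1/(2*p)) = (20 + p)/(2*p))
√(h(y)*267 - 392537) = √(((½)*(20 + 9)/9)*267 - 392537) = √(((½)*(⅑)*29)*267 - 392537) = √((29/18)*267 - 392537) = √(2581/6 - 392537) = √(-2352641/6) = I*√14115846/6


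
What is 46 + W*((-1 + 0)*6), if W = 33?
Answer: -152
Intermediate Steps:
46 + W*((-1 + 0)*6) = 46 + 33*((-1 + 0)*6) = 46 + 33*(-1*6) = 46 + 33*(-6) = 46 - 198 = -152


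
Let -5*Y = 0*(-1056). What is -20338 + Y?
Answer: -20338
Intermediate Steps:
Y = 0 (Y = -0*(-1056) = -⅕*0 = 0)
-20338 + Y = -20338 + 0 = -20338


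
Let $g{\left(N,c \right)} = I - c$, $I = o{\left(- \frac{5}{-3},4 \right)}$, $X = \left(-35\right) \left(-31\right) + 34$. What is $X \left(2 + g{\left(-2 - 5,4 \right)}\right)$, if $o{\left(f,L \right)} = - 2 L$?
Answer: $-11190$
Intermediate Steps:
$X = 1119$ ($X = 1085 + 34 = 1119$)
$I = -8$ ($I = \left(-2\right) 4 = -8$)
$g{\left(N,c \right)} = -8 - c$
$X \left(2 + g{\left(-2 - 5,4 \right)}\right) = 1119 \left(2 - 12\right) = 1119 \left(-10\right) = -11190$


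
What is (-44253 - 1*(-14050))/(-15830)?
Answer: 30203/15830 ≈ 1.9080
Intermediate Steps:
(-44253 - 1*(-14050))/(-15830) = (-44253 + 14050)*(-1/15830) = -30203*(-1/15830) = 30203/15830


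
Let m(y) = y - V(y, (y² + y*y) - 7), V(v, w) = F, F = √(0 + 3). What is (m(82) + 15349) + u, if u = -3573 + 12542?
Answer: 24400 - √3 ≈ 24398.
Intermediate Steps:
F = √3 ≈ 1.7320
V(v, w) = √3
u = 8969
m(y) = y - √3
(m(82) + 15349) + u = ((82 - √3) + 15349) + 8969 = (15431 - √3) + 8969 = 24400 - √3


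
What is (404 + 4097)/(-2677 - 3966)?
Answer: -643/949 ≈ -0.67756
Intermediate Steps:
(404 + 4097)/(-2677 - 3966) = 4501/(-6643) = 4501*(-1/6643) = -643/949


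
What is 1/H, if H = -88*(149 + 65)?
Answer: -1/18832 ≈ -5.3101e-5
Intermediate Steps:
H = -18832 (H = -88*214 = -18832)
1/H = 1/(-18832) = -1/18832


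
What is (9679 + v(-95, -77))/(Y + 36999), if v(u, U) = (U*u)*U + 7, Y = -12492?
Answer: -184523/8169 ≈ -22.588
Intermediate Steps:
v(u, U) = 7 + u*U² (v(u, U) = u*U² + 7 = 7 + u*U²)
(9679 + v(-95, -77))/(Y + 36999) = (9679 + (7 - 95*(-77)²))/(-12492 + 36999) = (9679 + (7 - 95*5929))/24507 = (9679 + (7 - 563255))*(1/24507) = (9679 - 563248)*(1/24507) = -553569*1/24507 = -184523/8169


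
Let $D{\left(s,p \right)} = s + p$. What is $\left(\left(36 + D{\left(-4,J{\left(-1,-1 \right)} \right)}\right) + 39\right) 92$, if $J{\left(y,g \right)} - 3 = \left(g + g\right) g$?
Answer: $6992$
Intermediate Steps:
$J{\left(y,g \right)} = 3 + 2 g^{2}$ ($J{\left(y,g \right)} = 3 + \left(g + g\right) g = 3 + 2 g g = 3 + 2 g^{2}$)
$D{\left(s,p \right)} = p + s$
$\left(\left(36 + D{\left(-4,J{\left(-1,-1 \right)} \right)}\right) + 39\right) 92 = \left(\left(36 - \left(1 - 2\right)\right) + 39\right) 92 = \left(\left(36 + \left(\left(3 + 2 \cdot 1\right) - 4\right)\right) + 39\right) 92 = \left(\left(36 + \left(\left(3 + 2\right) - 4\right)\right) + 39\right) 92 = \left(\left(36 + \left(5 - 4\right)\right) + 39\right) 92 = \left(\left(36 + 1\right) + 39\right) 92 = \left(37 + 39\right) 92 = 76 \cdot 92 = 6992$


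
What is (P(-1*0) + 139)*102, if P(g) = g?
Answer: 14178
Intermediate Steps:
(P(-1*0) + 139)*102 = (-1*0 + 139)*102 = (0 + 139)*102 = 139*102 = 14178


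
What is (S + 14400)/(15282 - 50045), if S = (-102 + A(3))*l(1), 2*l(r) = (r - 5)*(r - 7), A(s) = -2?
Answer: -13152/34763 ≈ -0.37833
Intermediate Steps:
l(r) = (-7 + r)*(-5 + r)/2 (l(r) = ((r - 5)*(r - 7))/2 = ((-5 + r)*(-7 + r))/2 = ((-7 + r)*(-5 + r))/2 = (-7 + r)*(-5 + r)/2)
S = -1248 (S = (-102 - 2)*(35/2 + (½)*1² - 6*1) = -104*(35/2 + (½)*1 - 6) = -104*(35/2 + ½ - 6) = -104*12 = -1248)
(S + 14400)/(15282 - 50045) = (-1248 + 14400)/(15282 - 50045) = 13152/(-34763) = 13152*(-1/34763) = -13152/34763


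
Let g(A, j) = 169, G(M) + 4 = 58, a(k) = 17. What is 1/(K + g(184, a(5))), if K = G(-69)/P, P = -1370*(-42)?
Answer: 9590/1620719 ≈ 0.0059171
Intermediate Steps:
G(M) = 54 (G(M) = -4 + 58 = 54)
P = 57540
K = 9/9590 (K = 54/57540 = 54*(1/57540) = 9/9590 ≈ 0.00093848)
1/(K + g(184, a(5))) = 1/(9/9590 + 169) = 1/(1620719/9590) = 9590/1620719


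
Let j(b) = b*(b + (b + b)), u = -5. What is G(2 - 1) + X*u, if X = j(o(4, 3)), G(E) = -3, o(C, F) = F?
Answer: -138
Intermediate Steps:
j(b) = 3*b² (j(b) = b*(b + 2*b) = b*(3*b) = 3*b²)
X = 27 (X = 3*3² = 3*9 = 27)
G(2 - 1) + X*u = -3 + 27*(-5) = -3 - 135 = -138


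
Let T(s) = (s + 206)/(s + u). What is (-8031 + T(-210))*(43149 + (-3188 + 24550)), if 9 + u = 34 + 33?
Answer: -19687273447/38 ≈ -5.1809e+8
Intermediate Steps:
u = 58 (u = -9 + (34 + 33) = -9 + 67 = 58)
T(s) = (206 + s)/(58 + s) (T(s) = (s + 206)/(s + 58) = (206 + s)/(58 + s))
(-8031 + T(-210))*(43149 + (-3188 + 24550)) = (-8031 + (206 - 210)/(58 - 210))*(43149 + (-3188 + 24550)) = (-8031 - 4/(-152))*(43149 + 21362) = (-8031 - 1/152*(-4))*64511 = (-8031 + 1/38)*64511 = -305177/38*64511 = -19687273447/38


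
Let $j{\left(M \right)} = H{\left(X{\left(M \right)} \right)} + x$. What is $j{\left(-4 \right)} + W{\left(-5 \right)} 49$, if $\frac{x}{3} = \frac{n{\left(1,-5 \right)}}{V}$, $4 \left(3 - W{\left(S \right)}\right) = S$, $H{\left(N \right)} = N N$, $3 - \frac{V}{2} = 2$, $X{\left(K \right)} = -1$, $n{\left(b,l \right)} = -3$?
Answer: $\frac{819}{4} \approx 204.75$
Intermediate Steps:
$V = 2$ ($V = 6 - 4 = 2$)
$H{\left(N \right)} = N^{2}$
$W{\left(S \right)} = 3 - \frac{S}{4}$
$x = - \frac{9}{2}$ ($x = 3 \left(- \frac{3}{2}\right) = - \frac{9}{2} \approx -4.5$)
$j{\left(M \right)} = - \frac{7}{2}$ ($j{\left(M \right)} = \left(-1\right)^{2} - \frac{9}{2} = 1 - \frac{9}{2} = - \frac{7}{2}$)
$j{\left(-4 \right)} + W{\left(-5 \right)} 49 = - \frac{7}{2} + \left(3 - - \frac{5}{4}\right) 49 = - \frac{7}{2} + \left(3 + \frac{5}{4}\right) 49 = - \frac{7}{2} + \frac{17}{4} \cdot 49 = - \frac{7}{2} + \frac{833}{4} = \frac{819}{4}$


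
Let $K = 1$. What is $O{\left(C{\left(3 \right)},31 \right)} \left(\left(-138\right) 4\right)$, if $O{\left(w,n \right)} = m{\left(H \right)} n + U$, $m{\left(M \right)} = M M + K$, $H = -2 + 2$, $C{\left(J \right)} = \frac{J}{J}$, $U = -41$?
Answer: $5520$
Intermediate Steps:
$C{\left(J \right)} = 1$
$H = 0$
$m{\left(M \right)} = 1 + M^{2}$ ($m{\left(M \right)} = M M + 1 = M^{2} + 1 = 1 + M^{2}$)
$O{\left(w,n \right)} = -41 + n$ ($O{\left(w,n \right)} = \left(1 + 0^{2}\right) n - 41 = \left(1 + 0\right) n - 41 = 1 n - 41 = n - 41 = -41 + n$)
$O{\left(C{\left(3 \right)},31 \right)} \left(\left(-138\right) 4\right) = \left(-41 + 31\right) \left(\left(-138\right) 4\right) = \left(-10\right) \left(-552\right) = 5520$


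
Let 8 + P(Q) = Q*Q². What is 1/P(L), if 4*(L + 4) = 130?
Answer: 8/185129 ≈ 4.3213e-5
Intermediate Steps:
L = 57/2 (L = -4 + (¼)*130 = -4 + 65/2 = 57/2 ≈ 28.500)
P(Q) = -8 + Q³ (P(Q) = -8 + Q*Q² = -8 + Q³)
1/P(L) = 1/(-8 + (57/2)³) = 1/(-8 + 185193/8) = 1/(185129/8) = 8/185129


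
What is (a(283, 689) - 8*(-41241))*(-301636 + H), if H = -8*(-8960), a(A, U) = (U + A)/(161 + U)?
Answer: -32244404105016/425 ≈ -7.5869e+10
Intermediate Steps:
a(A, U) = (A + U)/(161 + U)
H = 71680
(a(283, 689) - 8*(-41241))*(-301636 + H) = ((283 + 689)/(161 + 689) - 8*(-41241))*(-301636 + 71680) = (972/850 + 329928)*(-229956) = ((1/850)*972 + 329928)*(-229956) = (486/425 + 329928)*(-229956) = (140219886/425)*(-229956) = -32244404105016/425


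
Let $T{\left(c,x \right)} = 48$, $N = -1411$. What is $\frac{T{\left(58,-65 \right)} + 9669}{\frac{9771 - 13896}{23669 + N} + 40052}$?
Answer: $\frac{5275146}{21743251} \approx 0.24261$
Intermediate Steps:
$\frac{T{\left(58,-65 \right)} + 9669}{\frac{9771 - 13896}{23669 + N} + 40052} = \frac{48 + 9669}{\frac{9771 - 13896}{23669 - 1411} + 40052} = \frac{9717}{- \frac{4125}{22258} + 40052} = \frac{9717}{\frac{891473291}{22258}} = 9717 \cdot \frac{22258}{891473291} = \frac{5275146}{21743251}$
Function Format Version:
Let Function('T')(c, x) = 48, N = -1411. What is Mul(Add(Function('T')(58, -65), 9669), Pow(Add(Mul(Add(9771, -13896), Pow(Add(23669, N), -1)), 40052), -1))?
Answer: Rational(5275146, 21743251) ≈ 0.24261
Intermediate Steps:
Mul(Add(Function('T')(58, -65), 9669), Pow(Add(Mul(Add(9771, -13896), Pow(Add(23669, N), -1)), 40052), -1)) = Mul(Add(48, 9669), Pow(Add(Mul(Add(9771, -13896), Pow(Add(23669, -1411), -1)), 40052), -1)) = Mul(9717, Pow(Add(Mul(-4125, Pow(22258, -1)), 40052), -1)) = Mul(9717, Pow(Add(Mul(-4125, Rational(1, 22258)), 40052), -1)) = Mul(9717, Pow(Add(Rational(-4125, 22258), 40052), -1)) = Mul(9717, Pow(Rational(891473291, 22258), -1)) = Mul(9717, Rational(22258, 891473291)) = Rational(5275146, 21743251)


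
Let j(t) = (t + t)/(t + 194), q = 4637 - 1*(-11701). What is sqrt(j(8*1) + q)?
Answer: sqrt(166664746)/101 ≈ 127.82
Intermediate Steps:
q = 16338 (q = 4637 + 11701 = 16338)
j(t) = 2*t/(194 + t) (j(t) = (2*t)/(194 + t) = 2*t/(194 + t))
sqrt(j(8*1) + q) = sqrt(2*(8*1)/(194 + 8*1) + 16338) = sqrt(2*8/(194 + 8) + 16338) = sqrt(2*8/202 + 16338) = sqrt(2*8*(1/202) + 16338) = sqrt(8/101 + 16338) = sqrt(1650146/101) = sqrt(166664746)/101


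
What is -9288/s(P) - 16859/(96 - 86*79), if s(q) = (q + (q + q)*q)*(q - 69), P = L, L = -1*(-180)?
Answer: 1125352287/447325930 ≈ 2.5157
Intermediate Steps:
L = 180
P = 180
s(q) = (-69 + q)*(q + 2*q²) (s(q) = (q + (2*q)*q)*(-69 + q) = (q + 2*q²)*(-69 + q) = (-69 + q)*(q + 2*q²))
-9288/s(P) - 16859/(96 - 86*79) = -9288*1/(180*(-69 - 137*180 + 2*180²)) - 16859/(96 - 86*79) = -9288*1/(180*(-69 - 24660 + 2*32400)) - 16859/(96 - 6794) = -9288*1/(180*(-69 - 24660 + 64800)) - 16859/(-6698) = -9288/(180*40071) - 16859*(-1/6698) = -9288/7212780 + 16859/6698 = -9288*1/7212780 + 16859/6698 = -86/66785 + 16859/6698 = 1125352287/447325930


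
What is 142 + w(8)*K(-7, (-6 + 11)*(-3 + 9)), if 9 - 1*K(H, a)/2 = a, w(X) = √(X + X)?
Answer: -26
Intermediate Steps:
w(X) = √2*√X (w(X) = √(2*X) = √2*√X)
K(H, a) = 18 - 2*a
142 + w(8)*K(-7, (-6 + 11)*(-3 + 9)) = 142 + (√2*√8)*(18 - 2*(-6 + 11)*(-3 + 9)) = 142 + (√2*(2*√2))*(18 - 10*6) = 142 + 4*(18 - 2*30) = 142 + 4*(18 - 60) = 142 + 4*(-42) = 142 - 168 = -26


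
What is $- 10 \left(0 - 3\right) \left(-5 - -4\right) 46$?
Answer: $-1380$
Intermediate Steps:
$- 10 \left(0 - 3\right) \left(-5 - -4\right) 46 = - 10 \left(- 3 \left(-5 + 4\right)\right) 46 = - 10 \left(\left(-3\right) \left(-1\right)\right) 46 = \left(-10\right) 3 \cdot 46 = \left(-30\right) 46 = -1380$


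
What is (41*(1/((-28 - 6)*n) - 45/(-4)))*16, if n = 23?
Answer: 2885252/391 ≈ 7379.2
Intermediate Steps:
(41*(1/((-28 - 6)*n) - 45/(-4)))*16 = (41*(1/(-28 - 6*23) - 45/(-4)))*16 = (41*((1/23)/(-34) - 45*(-¼)))*16 = (41*(-1/34*1/23 + 45/4))*16 = (41*(-1/782 + 45/4))*16 = (41*(17593/1564))*16 = (721313/1564)*16 = 2885252/391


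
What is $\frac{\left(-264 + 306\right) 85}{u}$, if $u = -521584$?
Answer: $- \frac{255}{37256} \approx -0.0068445$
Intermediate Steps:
$\frac{\left(-264 + 306\right) 85}{u} = \frac{\left(-264 + 306\right) 85}{-521584} = 42 \cdot 85 \left(- \frac{1}{521584}\right) = 3570 \left(- \frac{1}{521584}\right) = - \frac{255}{37256}$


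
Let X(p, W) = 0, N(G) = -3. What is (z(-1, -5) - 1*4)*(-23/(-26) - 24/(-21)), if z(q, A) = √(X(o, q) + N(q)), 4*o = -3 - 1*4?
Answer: -738/91 + 369*I*√3/182 ≈ -8.1099 + 3.5117*I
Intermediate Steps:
o = -7/4 (o = (-3 - 1*4)/4 = (-3 - 4)/4 = (¼)*(-7) = -7/4 ≈ -1.7500)
z(q, A) = I*√3 (z(q, A) = √(0 - 3) = √(-3) = I*√3)
(z(-1, -5) - 1*4)*(-23/(-26) - 24/(-21)) = (I*√3 - 1*4)*(-23/(-26) - 24/(-21)) = (I*√3 - 4)*(-23*(-1/26) - 24*(-1/21)) = (-4 + I*√3)*(23/26 + 8/7) = (-4 + I*√3)*(369/182) = -738/91 + 369*I*√3/182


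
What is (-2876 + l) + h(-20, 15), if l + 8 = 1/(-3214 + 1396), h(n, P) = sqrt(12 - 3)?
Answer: -5237659/1818 ≈ -2881.0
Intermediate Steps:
h(n, P) = 3 (h(n, P) = sqrt(9) = 3)
l = -14545/1818 (l = -8 + 1/(-3214 + 1396) = -8 + 1/(-1818) = -8 - 1/1818 = -14545/1818 ≈ -8.0005)
(-2876 + l) + h(-20, 15) = (-2876 - 14545/1818) + 3 = -5243113/1818 + 3 = -5237659/1818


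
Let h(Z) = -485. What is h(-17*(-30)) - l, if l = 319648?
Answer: -320133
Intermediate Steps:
h(-17*(-30)) - l = -485 - 1*319648 = -485 - 319648 = -320133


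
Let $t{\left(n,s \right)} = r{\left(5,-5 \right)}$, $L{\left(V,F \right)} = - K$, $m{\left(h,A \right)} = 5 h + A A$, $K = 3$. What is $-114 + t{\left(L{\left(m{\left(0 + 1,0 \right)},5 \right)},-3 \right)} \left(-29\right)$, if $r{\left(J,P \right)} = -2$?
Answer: $-56$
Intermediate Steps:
$m{\left(h,A \right)} = A^{2} + 5 h$ ($m{\left(h,A \right)} = 5 h + A^{2} = A^{2} + 5 h$)
$L{\left(V,F \right)} = -3$ ($L{\left(V,F \right)} = \left(-1\right) 3 = -3$)
$t{\left(n,s \right)} = -2$
$-114 + t{\left(L{\left(m{\left(0 + 1,0 \right)},5 \right)},-3 \right)} \left(-29\right) = -114 - -58 = -114 + 58 = -56$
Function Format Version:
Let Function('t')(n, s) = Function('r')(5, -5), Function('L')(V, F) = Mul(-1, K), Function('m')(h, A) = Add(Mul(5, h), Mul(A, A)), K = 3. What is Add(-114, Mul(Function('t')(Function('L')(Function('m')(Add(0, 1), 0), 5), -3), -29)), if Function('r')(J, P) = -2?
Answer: -56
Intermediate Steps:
Function('m')(h, A) = Add(Pow(A, 2), Mul(5, h)) (Function('m')(h, A) = Add(Mul(5, h), Pow(A, 2)) = Add(Pow(A, 2), Mul(5, h)))
Function('L')(V, F) = -3 (Function('L')(V, F) = Mul(-1, 3) = -3)
Function('t')(n, s) = -2
Add(-114, Mul(Function('t')(Function('L')(Function('m')(Add(0, 1), 0), 5), -3), -29)) = Add(-114, Mul(-2, -29)) = Add(-114, 58) = -56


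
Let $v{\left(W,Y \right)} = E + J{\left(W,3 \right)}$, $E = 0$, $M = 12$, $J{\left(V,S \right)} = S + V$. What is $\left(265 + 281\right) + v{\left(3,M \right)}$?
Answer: $552$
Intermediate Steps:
$v{\left(W,Y \right)} = 3 + W$ ($v{\left(W,Y \right)} = 0 + \left(3 + W\right) = 3 + W$)
$\left(265 + 281\right) + v{\left(3,M \right)} = \left(265 + 281\right) + \left(3 + 3\right) = 546 + 6 = 552$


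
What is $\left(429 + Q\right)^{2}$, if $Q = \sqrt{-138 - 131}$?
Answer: $\left(429 + i \sqrt{269}\right)^{2} \approx 1.8377 \cdot 10^{5} + 14072.0 i$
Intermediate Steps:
$Q = i \sqrt{269}$ ($Q = \sqrt{-269} = i \sqrt{269} \approx 16.401 i$)
$\left(429 + Q\right)^{2} = \left(429 + i \sqrt{269}\right)^{2}$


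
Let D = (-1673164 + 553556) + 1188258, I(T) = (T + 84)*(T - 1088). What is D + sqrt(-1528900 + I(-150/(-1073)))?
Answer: 68650 + 2*I*sqrt(466412684842)/1073 ≈ 68650.0 + 1273.0*I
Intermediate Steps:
I(T) = (-1088 + T)*(84 + T) (I(T) = (84 + T)*(-1088 + T) = (-1088 + T)*(84 + T))
D = 68650 (D = -1119608 + 1188258 = 68650)
D + sqrt(-1528900 + I(-150/(-1073))) = 68650 + sqrt(-1528900 + (-91392 + (-150/(-1073))**2 - (-150600)/(-1073))) = 68650 + sqrt(-1528900 + (-91392 + (-150*(-1/1073))**2 - (-150600)*(-1)/1073)) = 68650 + sqrt(-1528900 + (-91392 + (150/1073)**2 - 1004*150/1073)) = 68650 + sqrt(-1528900 + (-91392 + 22500/1151329 - 150600/1073)) = 68650 + sqrt(-1528900 - 105383831268/1151329) = 68650 + sqrt(-1865650739368/1151329) = 68650 + 2*I*sqrt(466412684842)/1073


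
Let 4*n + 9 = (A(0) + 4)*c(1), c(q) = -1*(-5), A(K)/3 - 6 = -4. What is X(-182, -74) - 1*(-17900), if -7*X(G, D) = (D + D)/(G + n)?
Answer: 86080508/4809 ≈ 17900.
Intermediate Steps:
A(K) = 6 (A(K) = 18 + 3*(-4) = 18 - 12 = 6)
c(q) = 5
n = 41/4 (n = -9/4 + ((6 + 4)*5)/4 = -9/4 + (10*5)/4 = -9/4 + (1/4)*50 = -9/4 + 25/2 = 41/4 ≈ 10.250)
X(G, D) = -2*D/(7*(41/4 + G)) (X(G, D) = -(D + D)/(7*(G + 41/4)) = -2*D/(7*(41/4 + G)))
X(-182, -74) - 1*(-17900) = -8*(-74)/(287 + 28*(-182)) - 1*(-17900) = -8*(-74)/(287 - 5096) + 17900 = -8*(-74)/(-4809) + 17900 = -8*(-74)*(-1/4809) + 17900 = -592/4809 + 17900 = 86080508/4809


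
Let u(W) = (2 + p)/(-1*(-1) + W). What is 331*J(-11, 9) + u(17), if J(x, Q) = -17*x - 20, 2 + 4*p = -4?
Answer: 1989973/36 ≈ 55277.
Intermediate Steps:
p = -3/2 (p = -1/2 + (1/4)*(-4) = -1/2 - 1 = -3/2 ≈ -1.5000)
J(x, Q) = -20 - 17*x
u(W) = 1/(2*(1 + W)) (u(W) = (2 - 3/2)/(-1*(-1) + W) = 1/(2*(1 + W)))
331*J(-11, 9) + u(17) = 331*(-20 - 17*(-11)) + 1/(2*(1 + 17)) = 331*(-20 + 187) + (1/2)/18 = 331*167 + (1/2)*(1/18) = 55277 + 1/36 = 1989973/36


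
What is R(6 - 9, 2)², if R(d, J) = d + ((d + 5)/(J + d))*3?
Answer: 81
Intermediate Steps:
R(d, J) = d + 3*(5 + d)/(J + d) (R(d, J) = d + ((5 + d)/(J + d))*3 = d + 3*(5 + d)/(J + d))
R(6 - 9, 2)² = ((15 + (6 - 9)² + 3*(6 - 9) + 2*(6 - 9))/(2 + (6 - 9)))² = ((15 + (-3)² + 3*(-3) + 2*(-3))/(2 - 3))² = ((15 + 9 - 9 - 6)/(-1))² = (-1*9)² = (-9)² = 81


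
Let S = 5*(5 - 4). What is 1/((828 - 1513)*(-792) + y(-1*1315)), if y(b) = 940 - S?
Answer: 1/543455 ≈ 1.8401e-6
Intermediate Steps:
S = 5 (S = 5*1 = 5)
y(b) = 935 (y(b) = 940 - 1*5 = 940 - 5 = 935)
1/((828 - 1513)*(-792) + y(-1*1315)) = 1/((828 - 1513)*(-792) + 935) = 1/(-685*(-792) + 935) = 1/(542520 + 935) = 1/543455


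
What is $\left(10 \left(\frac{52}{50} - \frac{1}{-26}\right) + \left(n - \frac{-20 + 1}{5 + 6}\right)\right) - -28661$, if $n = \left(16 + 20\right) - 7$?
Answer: $\frac{20522296}{715} \approx 28703.0$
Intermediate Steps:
$n = 29$ ($n = 36 - 7 = 29$)
$\left(10 \left(\frac{52}{50} - \frac{1}{-26}\right) + \left(n - \frac{-20 + 1}{5 + 6}\right)\right) - -28661 = \left(10 \left(\frac{52}{50} - \frac{1}{-26}\right) + \left(29 - \frac{-20 + 1}{5 + 6}\right)\right) - -28661 = \left(10 \left(52 \cdot \frac{1}{50} - - \frac{1}{26}\right) + \left(29 - - \frac{19}{11}\right)\right) + 28661 = \left(10 \left(\frac{26}{25} + \frac{1}{26}\right) + \left(29 - \left(-19\right) \frac{1}{11}\right)\right) + 28661 = \left(10 \cdot \frac{701}{650} + \left(29 - - \frac{19}{11}\right)\right) + 28661 = \left(\frac{701}{65} + \left(29 + \frac{19}{11}\right)\right) + 28661 = \left(\frac{701}{65} + \frac{338}{11}\right) + 28661 = \frac{29681}{715} + 28661 = \frac{20522296}{715}$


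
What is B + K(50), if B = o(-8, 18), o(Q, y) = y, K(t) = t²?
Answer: 2518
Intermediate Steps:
B = 18
B + K(50) = 18 + 50² = 18 + 2500 = 2518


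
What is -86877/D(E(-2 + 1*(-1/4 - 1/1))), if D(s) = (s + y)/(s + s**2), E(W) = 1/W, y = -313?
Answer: -3127572/52949 ≈ -59.068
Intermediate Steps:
D(s) = (-313 + s)/(s + s**2) (D(s) = (s - 313)/(s + s**2) = (-313 + s)/(s + s**2))
-86877/D(E(-2 + 1*(-1/4 - 1/1))) = -86877*(1 + 1/(-2 + 1*(-1/4 - 1/1)))/((-313 + 1/(-2 + 1*(-1/4 - 1/1)))*(-2 + 1*(-1/4 - 1/1))) = -86877*(1 + 1/(-2 + 1*(-1*1/4 - 1*1)))/((-313 + 1/(-2 + 1*(-1*1/4 - 1*1)))*(-2 + 1*(-1*1/4 - 1*1))) = -86877*(1 + 1/(-2 + 1*(-1/4 - 1)))/((-313 + 1/(-2 + 1*(-1/4 - 1)))*(-2 + 1*(-1/4 - 1))) = -86877*(1 + 1/(-2 + 1*(-5/4)))/((-313 + 1/(-2 + 1*(-5/4)))*(-2 + 1*(-5/4))) = -86877*(1 + 1/(-2 - 5/4))/((-313 + 1/(-2 - 5/4))*(-2 - 5/4)) = -86877*(-4*(1 + 1/(-13/4))/(13*(-313 + 1/(-13/4)))) = -86877*(-4*(1 - 4/13)/(13*(-313 - 4/13))) = -86877/((-13/4*(-4073/13)/9/13)) = -86877/((-13/4*13/9*(-4073/13))) = -86877/52949/36 = -86877*36/52949 = -3127572/52949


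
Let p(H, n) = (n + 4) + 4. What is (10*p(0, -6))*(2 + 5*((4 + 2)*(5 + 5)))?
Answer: 6040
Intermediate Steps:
p(H, n) = 8 + n (p(H, n) = (4 + n) + 4 = 8 + n)
(10*p(0, -6))*(2 + 5*((4 + 2)*(5 + 5))) = (10*(8 - 6))*(2 + 5*((4 + 2)*(5 + 5))) = (10*2)*(2 + 5*(6*10)) = 20*(2 + 5*60) = 20*(2 + 300) = 20*302 = 6040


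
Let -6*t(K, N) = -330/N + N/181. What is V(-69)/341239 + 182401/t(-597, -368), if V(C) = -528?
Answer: 12437512296885120/12914872433 ≈ 9.6304e+5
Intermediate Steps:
t(K, N) = 55/N - N/1086 (t(K, N) = -(-330/N + N/181)/6 = 55/N - N/1086)
V(-69)/341239 + 182401/t(-597, -368) = -528/341239 + 182401/(55/(-368) - 1/1086*(-368)) = -528*1/341239 + 182401/(55*(-1/368) + 184/543) = -528/341239 + 182401/(-55/368 + 184/543) = -528/341239 + 182401/(37847/199824) = -528/341239 + 182401*(199824/37847) = -528/341239 + 36448097424/37847 = 12437512296885120/12914872433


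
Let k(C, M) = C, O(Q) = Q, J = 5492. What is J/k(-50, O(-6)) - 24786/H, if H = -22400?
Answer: -243563/2240 ≈ -108.73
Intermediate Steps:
J/k(-50, O(-6)) - 24786/H = 5492/(-50) - 24786/(-22400) = 5492*(-1/50) - 24786*(-1/22400) = -2746/25 + 12393/11200 = -243563/2240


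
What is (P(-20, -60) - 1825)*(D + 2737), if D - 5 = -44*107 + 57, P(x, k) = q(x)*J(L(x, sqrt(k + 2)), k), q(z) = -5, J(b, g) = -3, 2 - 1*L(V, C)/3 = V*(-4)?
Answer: 3455290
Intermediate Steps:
L(V, C) = 6 + 12*V (L(V, C) = 6 - 3*V*(-4) = 6 - (-12)*V = 6 + 12*V)
P(x, k) = 15 (P(x, k) = -5*(-3) = 15)
D = -4646 (D = 5 + (-44*107 + 57) = 5 + (-4708 + 57) = 5 - 4651 = -4646)
(P(-20, -60) - 1825)*(D + 2737) = (15 - 1825)*(-4646 + 2737) = -1810*(-1909) = 3455290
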